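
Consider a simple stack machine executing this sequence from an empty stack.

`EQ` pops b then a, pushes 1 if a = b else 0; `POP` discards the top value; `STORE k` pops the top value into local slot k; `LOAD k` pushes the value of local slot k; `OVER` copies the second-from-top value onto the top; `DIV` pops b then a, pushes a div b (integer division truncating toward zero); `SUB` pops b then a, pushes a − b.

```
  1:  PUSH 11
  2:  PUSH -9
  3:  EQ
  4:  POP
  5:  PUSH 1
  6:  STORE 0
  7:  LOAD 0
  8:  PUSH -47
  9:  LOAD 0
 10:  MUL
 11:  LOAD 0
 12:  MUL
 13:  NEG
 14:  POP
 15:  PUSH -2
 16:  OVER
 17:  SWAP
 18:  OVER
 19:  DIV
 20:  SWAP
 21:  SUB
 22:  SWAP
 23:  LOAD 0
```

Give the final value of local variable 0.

1

PUSH 11  : [11]
PUSH -9  : [11, -9]
EQ       : [0]
POP      : []
PUSH 1   : [1]
STORE 0  : []
LOAD 0   : [1]
PUSH -47 : [1, -47]
LOAD 0   : [1, -47, 1]
MUL      : [1, -47]
LOAD 0   : [1, -47, 1]
MUL      : [1, -47]
NEG      : [1, 47]
POP      : [1]
PUSH -2  : [1, -2]
OVER     : [1, -2, 1]
SWAP     : [1, 1, -2]
OVER     : [1, 1, -2, 1]
DIV      : [1, 1, -2]
SWAP     : [1, -2, 1]
SUB      : [1, -3]
SWAP     : [-3, 1]
LOAD 0   : [-3, 1, 1]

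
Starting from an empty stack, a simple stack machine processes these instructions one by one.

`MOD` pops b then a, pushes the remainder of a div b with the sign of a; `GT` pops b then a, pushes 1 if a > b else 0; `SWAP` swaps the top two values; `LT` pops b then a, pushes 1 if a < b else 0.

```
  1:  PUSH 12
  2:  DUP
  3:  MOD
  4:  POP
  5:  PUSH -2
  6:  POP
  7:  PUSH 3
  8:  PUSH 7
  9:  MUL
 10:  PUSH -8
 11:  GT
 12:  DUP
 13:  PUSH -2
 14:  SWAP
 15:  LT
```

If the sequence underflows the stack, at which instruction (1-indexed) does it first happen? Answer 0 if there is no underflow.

0

PUSH 12 -> [12]
DUP     -> [12, 12]
MOD     -> [0]
POP     -> []
PUSH -2 -> [-2]
POP     -> []
PUSH 3  -> [3]
PUSH 7  -> [3, 7]
MUL     -> [21]
PUSH -8 -> [21, -8]
GT      -> [1]
DUP     -> [1, 1]
PUSH -2 -> [1, 1, -2]
SWAP    -> [1, -2, 1]
LT      -> [1, 1]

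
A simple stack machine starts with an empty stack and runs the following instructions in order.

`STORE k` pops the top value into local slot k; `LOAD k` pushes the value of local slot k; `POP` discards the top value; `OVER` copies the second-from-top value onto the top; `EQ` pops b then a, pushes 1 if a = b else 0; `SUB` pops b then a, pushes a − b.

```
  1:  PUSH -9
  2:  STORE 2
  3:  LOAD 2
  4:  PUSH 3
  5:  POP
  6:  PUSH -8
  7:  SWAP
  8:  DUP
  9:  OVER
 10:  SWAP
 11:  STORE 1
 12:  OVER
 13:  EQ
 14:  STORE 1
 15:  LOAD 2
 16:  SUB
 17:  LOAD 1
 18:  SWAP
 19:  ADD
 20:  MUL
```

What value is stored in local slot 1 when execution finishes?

1

PUSH -9 : -9
STORE 2 : (empty)
LOAD 2  : -9
PUSH 3  : -9 3
POP     : -9
PUSH -8 : -9 -8
SWAP    : -8 -9
DUP     : -8 -9 -9
OVER    : -8 -9 -9 -9
SWAP    : -8 -9 -9 -9
STORE 1 : -8 -9 -9
OVER    : -8 -9 -9 -9
EQ      : -8 -9 1
STORE 1 : -8 -9
LOAD 2  : -8 -9 -9
SUB     : -8 0
LOAD 1  : -8 0 1
SWAP    : -8 1 0
ADD     : -8 1
MUL     : -8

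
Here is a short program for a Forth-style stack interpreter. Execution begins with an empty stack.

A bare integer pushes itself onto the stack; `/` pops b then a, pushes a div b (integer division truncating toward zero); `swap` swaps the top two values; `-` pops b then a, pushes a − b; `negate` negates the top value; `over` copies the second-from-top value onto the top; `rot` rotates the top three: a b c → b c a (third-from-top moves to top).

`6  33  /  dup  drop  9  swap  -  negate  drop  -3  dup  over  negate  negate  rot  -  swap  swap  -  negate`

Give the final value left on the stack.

6      : [6]
33     : [6, 33]
/      : [0]
dup    : [0, 0]
drop   : [0]
9      : [0, 9]
swap   : [9, 0]
-      : [9]
negate : [-9]
drop   : []
-3     : [-3]
dup    : [-3, -3]
over   : [-3, -3, -3]
negate : [-3, -3, 3]
negate : [-3, -3, -3]
rot    : [-3, -3, -3]
-      : [-3, 0]
swap   : [0, -3]
swap   : [-3, 0]
-      : [-3]
negate : [3]

3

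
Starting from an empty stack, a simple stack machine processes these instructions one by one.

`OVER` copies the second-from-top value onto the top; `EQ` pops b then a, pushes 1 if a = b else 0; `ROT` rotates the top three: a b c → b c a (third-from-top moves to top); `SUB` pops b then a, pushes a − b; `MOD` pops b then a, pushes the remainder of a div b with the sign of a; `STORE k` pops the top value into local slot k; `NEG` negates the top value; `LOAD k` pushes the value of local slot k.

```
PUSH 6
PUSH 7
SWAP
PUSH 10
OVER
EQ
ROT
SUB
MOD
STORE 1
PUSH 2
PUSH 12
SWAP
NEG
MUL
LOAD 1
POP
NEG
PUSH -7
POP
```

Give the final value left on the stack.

24

PUSH 6  : [6]
PUSH 7  : [6, 7]
SWAP    : [7, 6]
PUSH 10 : [7, 6, 10]
OVER    : [7, 6, 10, 6]
EQ      : [7, 6, 0]
ROT     : [6, 0, 7]
SUB     : [6, -7]
MOD     : [6]
STORE 1 : []
PUSH 2  : [2]
PUSH 12 : [2, 12]
SWAP    : [12, 2]
NEG     : [12, -2]
MUL     : [-24]
LOAD 1  : [-24, 6]
POP     : [-24]
NEG     : [24]
PUSH -7 : [24, -7]
POP     : [24]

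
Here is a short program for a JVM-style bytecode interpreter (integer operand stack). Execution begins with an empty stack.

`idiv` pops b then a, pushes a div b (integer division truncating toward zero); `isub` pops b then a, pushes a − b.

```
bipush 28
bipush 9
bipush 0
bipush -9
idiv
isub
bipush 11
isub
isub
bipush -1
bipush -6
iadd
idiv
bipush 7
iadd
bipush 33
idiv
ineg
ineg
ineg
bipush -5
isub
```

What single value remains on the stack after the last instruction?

5

bipush 28 : [28]
bipush 9  : [28, 9]
bipush 0  : [28, 9, 0]
bipush -9 : [28, 9, 0, -9]
idiv      : [28, 9, 0]
isub      : [28, 9]
bipush 11 : [28, 9, 11]
isub      : [28, -2]
isub      : [30]
bipush -1 : [30, -1]
bipush -6 : [30, -1, -6]
iadd      : [30, -7]
idiv      : [-4]
bipush 7  : [-4, 7]
iadd      : [3]
bipush 33 : [3, 33]
idiv      : [0]
ineg      : [0]
ineg      : [0]
ineg      : [0]
bipush -5 : [0, -5]
isub      : [5]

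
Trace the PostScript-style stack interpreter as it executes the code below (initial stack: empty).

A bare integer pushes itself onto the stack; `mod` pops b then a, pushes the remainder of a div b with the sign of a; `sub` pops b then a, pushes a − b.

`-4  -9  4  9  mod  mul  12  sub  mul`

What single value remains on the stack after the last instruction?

192

-4  → -4
-9  → -4 -9
4   → -4 -9 4
9   → -4 -9 4 9
mod → -4 -9 4
mul → -4 -36
12  → -4 -36 12
sub → -4 -48
mul → 192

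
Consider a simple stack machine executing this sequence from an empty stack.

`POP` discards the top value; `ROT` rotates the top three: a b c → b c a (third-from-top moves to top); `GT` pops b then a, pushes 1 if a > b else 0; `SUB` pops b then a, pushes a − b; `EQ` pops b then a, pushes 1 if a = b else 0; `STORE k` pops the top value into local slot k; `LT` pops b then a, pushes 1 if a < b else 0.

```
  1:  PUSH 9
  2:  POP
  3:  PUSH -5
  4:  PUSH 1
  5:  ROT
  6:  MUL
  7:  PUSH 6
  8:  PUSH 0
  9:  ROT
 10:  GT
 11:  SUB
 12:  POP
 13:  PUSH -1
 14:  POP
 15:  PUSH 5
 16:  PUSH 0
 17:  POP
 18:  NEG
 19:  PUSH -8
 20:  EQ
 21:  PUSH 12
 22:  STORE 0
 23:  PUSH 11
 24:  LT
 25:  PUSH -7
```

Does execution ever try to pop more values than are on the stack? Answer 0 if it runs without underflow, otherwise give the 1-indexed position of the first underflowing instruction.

PUSH 9  → [9]
POP     → []
PUSH -5 → [-5]
PUSH 1  → [-5, 1]
ROT  — needs 3 operands, stack has 2 → underflow

5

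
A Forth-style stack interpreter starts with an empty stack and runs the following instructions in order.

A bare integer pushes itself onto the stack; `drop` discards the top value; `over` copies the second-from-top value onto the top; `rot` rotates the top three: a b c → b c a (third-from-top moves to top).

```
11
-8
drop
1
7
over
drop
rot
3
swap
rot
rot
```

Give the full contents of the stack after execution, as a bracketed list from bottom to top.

[1, 11, 7, 3]

11   → 11
-8   → 11 -8
drop → 11
1    → 11 1
7    → 11 1 7
over → 11 1 7 1
drop → 11 1 7
rot  → 1 7 11
3    → 1 7 11 3
swap → 1 7 3 11
rot  → 1 3 11 7
rot  → 1 11 7 3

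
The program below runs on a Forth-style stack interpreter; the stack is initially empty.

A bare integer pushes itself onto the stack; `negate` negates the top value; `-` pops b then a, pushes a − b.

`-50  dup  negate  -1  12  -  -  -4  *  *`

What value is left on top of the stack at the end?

-50    -> [-50]
dup    -> [-50, -50]
negate -> [-50, 50]
-1     -> [-50, 50, -1]
12     -> [-50, 50, -1, 12]
-      -> [-50, 50, -13]
-      -> [-50, 63]
-4     -> [-50, 63, -4]
*      -> [-50, -252]
*      -> [12600]

12600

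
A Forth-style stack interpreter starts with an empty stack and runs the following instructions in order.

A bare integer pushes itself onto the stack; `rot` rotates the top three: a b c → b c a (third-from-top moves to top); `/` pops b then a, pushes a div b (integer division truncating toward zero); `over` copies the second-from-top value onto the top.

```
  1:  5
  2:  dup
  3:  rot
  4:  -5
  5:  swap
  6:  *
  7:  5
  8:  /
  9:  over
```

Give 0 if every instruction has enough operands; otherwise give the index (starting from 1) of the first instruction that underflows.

3

5   : 5
dup : 5 5
rot  — needs 3 operands, stack has 2 → underflow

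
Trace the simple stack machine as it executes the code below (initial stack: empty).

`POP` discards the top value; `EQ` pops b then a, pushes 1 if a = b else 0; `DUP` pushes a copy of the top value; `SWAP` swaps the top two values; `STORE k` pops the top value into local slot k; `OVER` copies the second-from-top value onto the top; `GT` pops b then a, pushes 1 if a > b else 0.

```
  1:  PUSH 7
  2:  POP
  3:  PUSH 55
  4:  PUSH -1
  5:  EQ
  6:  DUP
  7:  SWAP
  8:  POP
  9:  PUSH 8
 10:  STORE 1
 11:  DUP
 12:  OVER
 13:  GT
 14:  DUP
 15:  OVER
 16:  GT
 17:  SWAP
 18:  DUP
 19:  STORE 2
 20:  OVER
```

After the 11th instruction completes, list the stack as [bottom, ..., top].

[0, 0]

PUSH 7   7
POP      (empty)
PUSH 55  55
PUSH -1  55 -1
EQ       0
DUP      0 0
SWAP     0 0
POP      0
PUSH 8   0 8
STORE 1  0
DUP      0 0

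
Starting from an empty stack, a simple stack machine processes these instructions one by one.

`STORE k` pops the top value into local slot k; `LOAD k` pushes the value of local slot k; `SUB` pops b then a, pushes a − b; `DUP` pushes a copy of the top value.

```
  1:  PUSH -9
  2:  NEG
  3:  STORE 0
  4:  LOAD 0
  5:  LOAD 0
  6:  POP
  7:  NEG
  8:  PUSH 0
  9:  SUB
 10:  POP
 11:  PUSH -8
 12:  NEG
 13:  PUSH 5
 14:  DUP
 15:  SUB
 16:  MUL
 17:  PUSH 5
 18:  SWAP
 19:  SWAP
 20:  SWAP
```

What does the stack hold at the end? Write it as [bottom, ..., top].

PUSH -9 → [-9]
NEG     → [9]
STORE 0 → []
LOAD 0  → [9]
LOAD 0  → [9, 9]
POP     → [9]
NEG     → [-9]
PUSH 0  → [-9, 0]
SUB     → [-9]
POP     → []
PUSH -8 → [-8]
NEG     → [8]
PUSH 5  → [8, 5]
DUP     → [8, 5, 5]
SUB     → [8, 0]
MUL     → [0]
PUSH 5  → [0, 5]
SWAP    → [5, 0]
SWAP    → [0, 5]
SWAP    → [5, 0]

[5, 0]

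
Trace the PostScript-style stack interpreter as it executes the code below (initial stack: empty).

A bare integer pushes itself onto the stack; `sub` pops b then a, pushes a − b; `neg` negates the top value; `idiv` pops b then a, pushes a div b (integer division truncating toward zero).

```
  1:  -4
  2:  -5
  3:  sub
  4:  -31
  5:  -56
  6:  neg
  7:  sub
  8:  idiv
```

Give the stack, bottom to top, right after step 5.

[1, -31, -56]

-4   [-4]
-5   [-4, -5]
sub  [1]
-31  [1, -31]
-56  [1, -31, -56]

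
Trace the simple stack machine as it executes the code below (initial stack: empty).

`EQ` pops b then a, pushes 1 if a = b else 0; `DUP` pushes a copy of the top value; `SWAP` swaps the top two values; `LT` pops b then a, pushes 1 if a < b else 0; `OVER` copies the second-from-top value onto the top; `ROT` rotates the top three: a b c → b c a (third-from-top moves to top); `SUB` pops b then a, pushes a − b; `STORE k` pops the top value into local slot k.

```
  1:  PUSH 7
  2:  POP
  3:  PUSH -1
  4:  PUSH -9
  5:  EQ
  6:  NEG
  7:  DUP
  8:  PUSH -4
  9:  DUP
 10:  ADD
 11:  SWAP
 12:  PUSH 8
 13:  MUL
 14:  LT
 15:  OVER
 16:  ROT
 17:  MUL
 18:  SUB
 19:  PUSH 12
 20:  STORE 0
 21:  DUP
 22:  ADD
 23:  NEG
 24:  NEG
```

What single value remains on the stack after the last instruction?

PUSH 7   [7]
POP      []
PUSH -1  [-1]
PUSH -9  [-1, -9]
EQ       [0]
NEG      [0]
DUP      [0, 0]
PUSH -4  [0, 0, -4]
DUP      [0, 0, -4, -4]
ADD      [0, 0, -8]
SWAP     [0, -8, 0]
PUSH 8   [0, -8, 0, 8]
MUL      [0, -8, 0]
LT       [0, 1]
OVER     [0, 1, 0]
ROT      [1, 0, 0]
MUL      [1, 0]
SUB      [1]
PUSH 12  [1, 12]
STORE 0  [1]
DUP      [1, 1]
ADD      [2]
NEG      [-2]
NEG      [2]

2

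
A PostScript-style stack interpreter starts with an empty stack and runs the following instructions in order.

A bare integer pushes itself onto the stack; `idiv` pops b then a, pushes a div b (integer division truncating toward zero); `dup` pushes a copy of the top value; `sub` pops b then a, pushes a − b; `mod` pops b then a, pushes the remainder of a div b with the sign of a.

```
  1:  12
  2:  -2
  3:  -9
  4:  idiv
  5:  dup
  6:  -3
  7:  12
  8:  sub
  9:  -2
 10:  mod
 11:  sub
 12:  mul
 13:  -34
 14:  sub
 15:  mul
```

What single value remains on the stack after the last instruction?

12    12
-2    12 -2
-9    12 -2 -9
idiv  12 0
dup   12 0 0
-3    12 0 0 -3
12    12 0 0 -3 12
sub   12 0 0 -15
-2    12 0 0 -15 -2
mod   12 0 0 -1
sub   12 0 1
mul   12 0
-34   12 0 -34
sub   12 34
mul   408

408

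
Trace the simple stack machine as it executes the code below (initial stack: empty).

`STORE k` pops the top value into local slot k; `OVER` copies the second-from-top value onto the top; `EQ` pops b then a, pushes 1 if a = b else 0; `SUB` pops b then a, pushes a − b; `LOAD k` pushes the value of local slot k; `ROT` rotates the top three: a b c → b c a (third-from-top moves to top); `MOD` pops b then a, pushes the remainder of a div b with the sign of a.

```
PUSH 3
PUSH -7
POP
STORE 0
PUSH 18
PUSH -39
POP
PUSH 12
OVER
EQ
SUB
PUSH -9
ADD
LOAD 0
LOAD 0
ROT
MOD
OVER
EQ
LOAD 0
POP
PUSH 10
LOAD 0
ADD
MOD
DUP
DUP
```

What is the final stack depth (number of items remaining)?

PUSH 3   : [3]
PUSH -7  : [3, -7]
POP      : [3]
STORE 0  : []
PUSH 18  : [18]
PUSH -39 : [18, -39]
POP      : [18]
PUSH 12  : [18, 12]
OVER     : [18, 12, 18]
EQ       : [18, 0]
SUB      : [18]
PUSH -9  : [18, -9]
ADD      : [9]
LOAD 0   : [9, 3]
LOAD 0   : [9, 3, 3]
ROT      : [3, 3, 9]
MOD      : [3, 3]
OVER     : [3, 3, 3]
EQ       : [3, 1]
LOAD 0   : [3, 1, 3]
POP      : [3, 1]
PUSH 10  : [3, 1, 10]
LOAD 0   : [3, 1, 10, 3]
ADD      : [3, 1, 13]
MOD      : [3, 1]
DUP      : [3, 1, 1]
DUP      : [3, 1, 1, 1]

4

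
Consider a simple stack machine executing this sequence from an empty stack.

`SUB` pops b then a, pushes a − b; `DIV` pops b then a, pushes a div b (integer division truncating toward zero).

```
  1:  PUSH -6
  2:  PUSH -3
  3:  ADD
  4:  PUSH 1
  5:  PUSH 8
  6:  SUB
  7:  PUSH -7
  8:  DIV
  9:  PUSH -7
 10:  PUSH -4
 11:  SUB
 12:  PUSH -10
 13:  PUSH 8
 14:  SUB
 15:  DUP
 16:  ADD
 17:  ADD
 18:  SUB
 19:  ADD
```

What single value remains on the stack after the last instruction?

31

PUSH -6  : [-6]
PUSH -3  : [-6, -3]
ADD      : [-9]
PUSH 1   : [-9, 1]
PUSH 8   : [-9, 1, 8]
SUB      : [-9, -7]
PUSH -7  : [-9, -7, -7]
DIV      : [-9, 1]
PUSH -7  : [-9, 1, -7]
PUSH -4  : [-9, 1, -7, -4]
SUB      : [-9, 1, -3]
PUSH -10 : [-9, 1, -3, -10]
PUSH 8   : [-9, 1, -3, -10, 8]
SUB      : [-9, 1, -3, -18]
DUP      : [-9, 1, -3, -18, -18]
ADD      : [-9, 1, -3, -36]
ADD      : [-9, 1, -39]
SUB      : [-9, 40]
ADD      : [31]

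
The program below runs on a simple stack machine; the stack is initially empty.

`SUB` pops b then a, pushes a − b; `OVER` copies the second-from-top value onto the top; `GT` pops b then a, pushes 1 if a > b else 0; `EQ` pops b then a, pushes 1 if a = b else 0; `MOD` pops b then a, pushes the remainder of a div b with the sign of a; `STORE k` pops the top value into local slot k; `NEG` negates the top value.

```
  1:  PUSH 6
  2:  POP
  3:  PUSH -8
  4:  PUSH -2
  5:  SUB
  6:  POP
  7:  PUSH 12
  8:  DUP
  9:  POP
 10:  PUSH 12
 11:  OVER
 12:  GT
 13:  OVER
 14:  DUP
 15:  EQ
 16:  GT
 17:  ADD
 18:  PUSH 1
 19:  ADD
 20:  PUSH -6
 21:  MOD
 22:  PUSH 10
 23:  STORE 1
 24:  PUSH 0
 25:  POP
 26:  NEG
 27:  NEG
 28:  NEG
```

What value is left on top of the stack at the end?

PUSH 6  : [6]
POP     : []
PUSH -8 : [-8]
PUSH -2 : [-8, -2]
SUB     : [-6]
POP     : []
PUSH 12 : [12]
DUP     : [12, 12]
POP     : [12]
PUSH 12 : [12, 12]
OVER    : [12, 12, 12]
GT      : [12, 0]
OVER    : [12, 0, 12]
DUP     : [12, 0, 12, 12]
EQ      : [12, 0, 1]
GT      : [12, 0]
ADD     : [12]
PUSH 1  : [12, 1]
ADD     : [13]
PUSH -6 : [13, -6]
MOD     : [1]
PUSH 10 : [1, 10]
STORE 1 : [1]
PUSH 0  : [1, 0]
POP     : [1]
NEG     : [-1]
NEG     : [1]
NEG     : [-1]

-1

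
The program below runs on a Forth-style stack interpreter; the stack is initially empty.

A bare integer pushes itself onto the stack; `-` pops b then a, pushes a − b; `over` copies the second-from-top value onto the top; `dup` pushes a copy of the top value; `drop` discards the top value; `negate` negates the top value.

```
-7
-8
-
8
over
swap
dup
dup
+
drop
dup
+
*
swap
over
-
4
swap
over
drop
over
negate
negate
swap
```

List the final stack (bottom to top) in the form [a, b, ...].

[16, 4, 4, -15]

-7     → -7
-8     → -7 -8
-      → 1
8      → 1 8
over   → 1 8 1
swap   → 1 1 8
dup    → 1 1 8 8
dup    → 1 1 8 8 8
+      → 1 1 8 16
drop   → 1 1 8
dup    → 1 1 8 8
+      → 1 1 16
*      → 1 16
swap   → 16 1
over   → 16 1 16
-      → 16 -15
4      → 16 -15 4
swap   → 16 4 -15
over   → 16 4 -15 4
drop   → 16 4 -15
over   → 16 4 -15 4
negate → 16 4 -15 -4
negate → 16 4 -15 4
swap   → 16 4 4 -15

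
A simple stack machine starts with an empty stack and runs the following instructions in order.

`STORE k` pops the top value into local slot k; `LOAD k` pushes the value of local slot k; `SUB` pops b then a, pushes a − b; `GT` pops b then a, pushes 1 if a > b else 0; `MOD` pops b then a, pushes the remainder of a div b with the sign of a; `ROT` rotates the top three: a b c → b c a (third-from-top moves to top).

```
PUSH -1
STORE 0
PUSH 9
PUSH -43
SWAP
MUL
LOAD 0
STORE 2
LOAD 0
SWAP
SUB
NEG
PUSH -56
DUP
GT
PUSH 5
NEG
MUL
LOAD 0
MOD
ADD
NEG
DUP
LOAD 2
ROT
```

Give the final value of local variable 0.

PUSH -1  : [-1]
STORE 0  : []
PUSH 9   : [9]
PUSH -43 : [9, -43]
SWAP     : [-43, 9]
MUL      : [-387]
LOAD 0   : [-387, -1]
STORE 2  : [-387]
LOAD 0   : [-387, -1]
SWAP     : [-1, -387]
SUB      : [386]
NEG      : [-386]
PUSH -56 : [-386, -56]
DUP      : [-386, -56, -56]
GT       : [-386, 0]
PUSH 5   : [-386, 0, 5]
NEG      : [-386, 0, -5]
MUL      : [-386, 0]
LOAD 0   : [-386, 0, -1]
MOD      : [-386, 0]
ADD      : [-386]
NEG      : [386]
DUP      : [386, 386]
LOAD 2   : [386, 386, -1]
ROT      : [386, -1, 386]

-1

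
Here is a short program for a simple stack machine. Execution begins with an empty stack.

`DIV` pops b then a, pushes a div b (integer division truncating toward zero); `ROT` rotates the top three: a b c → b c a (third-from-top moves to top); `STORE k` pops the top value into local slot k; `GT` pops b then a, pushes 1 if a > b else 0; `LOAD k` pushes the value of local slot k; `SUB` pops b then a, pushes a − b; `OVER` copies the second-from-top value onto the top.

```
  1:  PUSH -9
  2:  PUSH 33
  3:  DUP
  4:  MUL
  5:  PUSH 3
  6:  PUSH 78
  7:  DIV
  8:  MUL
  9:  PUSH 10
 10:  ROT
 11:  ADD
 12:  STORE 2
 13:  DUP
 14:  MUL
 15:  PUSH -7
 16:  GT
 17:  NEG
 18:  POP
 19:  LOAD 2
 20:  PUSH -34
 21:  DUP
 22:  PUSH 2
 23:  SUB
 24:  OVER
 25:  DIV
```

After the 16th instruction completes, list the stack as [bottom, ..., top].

PUSH -9  -9
PUSH 33  -9 33
DUP      -9 33 33
MUL      -9 1089
PUSH 3   -9 1089 3
PUSH 78  -9 1089 3 78
DIV      -9 1089 0
MUL      -9 0
PUSH 10  -9 0 10
ROT      0 10 -9
ADD      0 1
STORE 2  0
DUP      0 0
MUL      0
PUSH -7  0 -7
GT       1

[1]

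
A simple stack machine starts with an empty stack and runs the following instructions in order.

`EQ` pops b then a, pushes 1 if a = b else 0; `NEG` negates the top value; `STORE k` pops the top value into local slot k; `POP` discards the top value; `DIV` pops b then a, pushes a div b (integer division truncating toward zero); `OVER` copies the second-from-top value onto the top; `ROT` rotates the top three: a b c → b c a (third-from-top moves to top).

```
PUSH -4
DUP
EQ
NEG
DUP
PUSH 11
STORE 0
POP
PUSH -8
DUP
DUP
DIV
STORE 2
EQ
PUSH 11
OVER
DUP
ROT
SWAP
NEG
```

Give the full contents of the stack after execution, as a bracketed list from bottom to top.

[0, 0, 11, 0]

PUSH -4  -4
DUP      -4 -4
EQ       1
NEG      -1
DUP      -1 -1
PUSH 11  -1 -1 11
STORE 0  -1 -1
POP      -1
PUSH -8  -1 -8
DUP      -1 -8 -8
DUP      -1 -8 -8 -8
DIV      -1 -8 1
STORE 2  -1 -8
EQ       0
PUSH 11  0 11
OVER     0 11 0
DUP      0 11 0 0
ROT      0 0 0 11
SWAP     0 0 11 0
NEG      0 0 11 0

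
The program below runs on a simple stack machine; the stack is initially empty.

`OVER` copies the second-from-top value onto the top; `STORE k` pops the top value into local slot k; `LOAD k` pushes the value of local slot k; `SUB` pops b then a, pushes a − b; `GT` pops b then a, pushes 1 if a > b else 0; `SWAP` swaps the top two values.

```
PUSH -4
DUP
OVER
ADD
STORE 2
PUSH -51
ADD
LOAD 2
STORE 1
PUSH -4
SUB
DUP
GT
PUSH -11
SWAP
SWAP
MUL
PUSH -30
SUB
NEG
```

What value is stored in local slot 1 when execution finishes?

-8

PUSH -4  → -4
DUP      → -4 -4
OVER     → -4 -4 -4
ADD      → -4 -8
STORE 2  → -4
PUSH -51 → -4 -51
ADD      → -55
LOAD 2   → -55 -8
STORE 1  → -55
PUSH -4  → -55 -4
SUB      → -51
DUP      → -51 -51
GT       → 0
PUSH -11 → 0 -11
SWAP     → -11 0
SWAP     → 0 -11
MUL      → 0
PUSH -30 → 0 -30
SUB      → 30
NEG      → -30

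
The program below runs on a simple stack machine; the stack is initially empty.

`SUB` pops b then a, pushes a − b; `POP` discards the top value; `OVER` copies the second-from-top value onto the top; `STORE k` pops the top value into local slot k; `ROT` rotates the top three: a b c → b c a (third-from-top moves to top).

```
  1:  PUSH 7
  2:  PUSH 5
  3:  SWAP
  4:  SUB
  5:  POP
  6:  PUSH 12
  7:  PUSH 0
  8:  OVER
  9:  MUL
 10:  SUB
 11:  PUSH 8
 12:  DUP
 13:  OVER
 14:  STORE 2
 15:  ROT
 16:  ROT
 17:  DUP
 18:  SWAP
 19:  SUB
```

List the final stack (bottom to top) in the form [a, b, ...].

PUSH 7   7
PUSH 5   7 5
SWAP     5 7
SUB      -2
POP      (empty)
PUSH 12  12
PUSH 0   12 0
OVER     12 0 12
MUL      12 0
SUB      12
PUSH 8   12 8
DUP      12 8 8
OVER     12 8 8 8
STORE 2  12 8 8
ROT      8 8 12
ROT      8 12 8
DUP      8 12 8 8
SWAP     8 12 8 8
SUB      8 12 0

[8, 12, 0]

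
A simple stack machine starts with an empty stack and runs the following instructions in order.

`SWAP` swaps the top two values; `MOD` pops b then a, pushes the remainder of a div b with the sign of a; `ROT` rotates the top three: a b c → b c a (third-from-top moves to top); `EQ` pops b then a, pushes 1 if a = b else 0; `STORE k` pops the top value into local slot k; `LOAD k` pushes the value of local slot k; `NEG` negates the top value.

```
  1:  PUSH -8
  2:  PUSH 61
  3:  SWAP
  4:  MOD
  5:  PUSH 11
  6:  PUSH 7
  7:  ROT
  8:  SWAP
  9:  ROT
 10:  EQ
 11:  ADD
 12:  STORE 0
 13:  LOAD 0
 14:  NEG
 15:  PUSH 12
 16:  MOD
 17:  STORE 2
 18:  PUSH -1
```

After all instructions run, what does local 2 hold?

PUSH -8 : [-8]
PUSH 61 : [-8, 61]
SWAP    : [61, -8]
MOD     : [5]
PUSH 11 : [5, 11]
PUSH 7  : [5, 11, 7]
ROT     : [11, 7, 5]
SWAP    : [11, 5, 7]
ROT     : [5, 7, 11]
EQ      : [5, 0]
ADD     : [5]
STORE 0 : []
LOAD 0  : [5]
NEG     : [-5]
PUSH 12 : [-5, 12]
MOD     : [-5]
STORE 2 : []
PUSH -1 : [-1]

-5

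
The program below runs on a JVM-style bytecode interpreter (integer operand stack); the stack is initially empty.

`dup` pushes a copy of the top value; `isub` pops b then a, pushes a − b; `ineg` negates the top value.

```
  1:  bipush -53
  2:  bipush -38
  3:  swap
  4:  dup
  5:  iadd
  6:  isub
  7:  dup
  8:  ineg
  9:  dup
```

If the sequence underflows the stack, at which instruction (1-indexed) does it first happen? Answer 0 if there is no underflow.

bipush -53 → -53
bipush -38 → -53 -38
swap       → -38 -53
dup        → -38 -53 -53
iadd       → -38 -106
isub       → 68
dup        → 68 68
ineg       → 68 -68
dup        → 68 -68 -68

0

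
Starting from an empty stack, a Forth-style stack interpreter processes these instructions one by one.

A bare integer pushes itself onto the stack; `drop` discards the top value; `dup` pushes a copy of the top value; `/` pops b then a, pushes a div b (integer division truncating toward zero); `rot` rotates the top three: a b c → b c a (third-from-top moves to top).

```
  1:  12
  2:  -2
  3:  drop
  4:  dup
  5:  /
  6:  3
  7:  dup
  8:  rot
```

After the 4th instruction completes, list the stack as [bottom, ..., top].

12   : [12]
-2   : [12, -2]
drop : [12]
dup  : [12, 12]

[12, 12]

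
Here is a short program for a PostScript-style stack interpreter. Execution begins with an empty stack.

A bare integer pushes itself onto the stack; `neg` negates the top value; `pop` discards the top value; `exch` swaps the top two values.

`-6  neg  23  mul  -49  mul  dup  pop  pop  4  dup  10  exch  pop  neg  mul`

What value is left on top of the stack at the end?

-40

-6    -6
neg   6
23    6 23
mul   138
-49   138 -49
mul   -6762
dup   -6762 -6762
pop   -6762
pop   (empty)
4     4
dup   4 4
10    4 4 10
exch  4 10 4
pop   4 10
neg   4 -10
mul   -40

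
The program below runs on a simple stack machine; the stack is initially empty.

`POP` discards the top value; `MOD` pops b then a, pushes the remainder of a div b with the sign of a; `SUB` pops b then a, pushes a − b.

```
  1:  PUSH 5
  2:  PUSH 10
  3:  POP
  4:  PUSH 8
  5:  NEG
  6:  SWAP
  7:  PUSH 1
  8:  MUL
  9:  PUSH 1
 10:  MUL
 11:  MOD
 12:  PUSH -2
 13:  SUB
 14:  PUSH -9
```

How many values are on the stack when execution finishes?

2

PUSH 5  → 5
PUSH 10 → 5 10
POP     → 5
PUSH 8  → 5 8
NEG     → 5 -8
SWAP    → -8 5
PUSH 1  → -8 5 1
MUL     → -8 5
PUSH 1  → -8 5 1
MUL     → -8 5
MOD     → -3
PUSH -2 → -3 -2
SUB     → -1
PUSH -9 → -1 -9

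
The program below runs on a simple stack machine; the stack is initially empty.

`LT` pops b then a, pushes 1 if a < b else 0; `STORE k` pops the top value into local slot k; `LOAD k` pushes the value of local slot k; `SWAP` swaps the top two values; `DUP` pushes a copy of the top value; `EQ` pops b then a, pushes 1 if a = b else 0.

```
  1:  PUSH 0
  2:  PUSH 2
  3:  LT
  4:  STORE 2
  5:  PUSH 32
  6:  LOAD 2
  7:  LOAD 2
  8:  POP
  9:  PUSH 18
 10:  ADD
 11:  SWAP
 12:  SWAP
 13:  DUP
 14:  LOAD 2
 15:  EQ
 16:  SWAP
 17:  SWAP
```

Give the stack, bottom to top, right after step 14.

PUSH 0  → [0]
PUSH 2  → [0, 2]
LT      → [1]
STORE 2 → []
PUSH 32 → [32]
LOAD 2  → [32, 1]
LOAD 2  → [32, 1, 1]
POP     → [32, 1]
PUSH 18 → [32, 1, 18]
ADD     → [32, 19]
SWAP    → [19, 32]
SWAP    → [32, 19]
DUP     → [32, 19, 19]
LOAD 2  → [32, 19, 19, 1]

[32, 19, 19, 1]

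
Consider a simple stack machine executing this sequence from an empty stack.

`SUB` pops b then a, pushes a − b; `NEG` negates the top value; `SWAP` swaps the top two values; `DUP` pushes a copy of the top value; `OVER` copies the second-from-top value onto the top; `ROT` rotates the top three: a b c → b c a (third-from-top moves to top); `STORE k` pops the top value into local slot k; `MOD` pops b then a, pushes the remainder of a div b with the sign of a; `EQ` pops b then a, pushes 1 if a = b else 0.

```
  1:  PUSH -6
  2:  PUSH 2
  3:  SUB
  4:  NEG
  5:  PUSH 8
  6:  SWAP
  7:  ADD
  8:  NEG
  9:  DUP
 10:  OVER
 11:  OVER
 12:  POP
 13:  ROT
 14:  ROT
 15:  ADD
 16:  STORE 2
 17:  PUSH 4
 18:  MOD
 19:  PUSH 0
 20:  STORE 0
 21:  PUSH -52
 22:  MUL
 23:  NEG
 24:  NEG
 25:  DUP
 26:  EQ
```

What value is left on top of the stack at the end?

PUSH -6  : -6
PUSH 2   : -6 2
SUB      : -8
NEG      : 8
PUSH 8   : 8 8
SWAP     : 8 8
ADD      : 16
NEG      : -16
DUP      : -16 -16
OVER     : -16 -16 -16
OVER     : -16 -16 -16 -16
POP      : -16 -16 -16
ROT      : -16 -16 -16
ROT      : -16 -16 -16
ADD      : -16 -32
STORE 2  : -16
PUSH 4   : -16 4
MOD      : 0
PUSH 0   : 0 0
STORE 0  : 0
PUSH -52 : 0 -52
MUL      : 0
NEG      : 0
NEG      : 0
DUP      : 0 0
EQ       : 1

1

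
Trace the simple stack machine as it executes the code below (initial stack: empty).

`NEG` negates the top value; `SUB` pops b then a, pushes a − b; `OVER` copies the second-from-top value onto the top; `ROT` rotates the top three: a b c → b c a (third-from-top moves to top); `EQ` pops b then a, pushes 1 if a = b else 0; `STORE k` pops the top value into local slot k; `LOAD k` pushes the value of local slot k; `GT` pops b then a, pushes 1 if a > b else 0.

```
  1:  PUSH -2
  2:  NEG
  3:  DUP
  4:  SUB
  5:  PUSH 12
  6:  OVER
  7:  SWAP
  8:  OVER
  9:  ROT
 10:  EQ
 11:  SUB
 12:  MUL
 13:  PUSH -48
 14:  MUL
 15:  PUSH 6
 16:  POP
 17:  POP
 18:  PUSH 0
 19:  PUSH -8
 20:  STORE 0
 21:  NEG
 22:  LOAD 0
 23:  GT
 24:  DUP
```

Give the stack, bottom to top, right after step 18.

[0]

PUSH -2  -> -2
NEG      -> 2
DUP      -> 2 2
SUB      -> 0
PUSH 12  -> 0 12
OVER     -> 0 12 0
SWAP     -> 0 0 12
OVER     -> 0 0 12 0
ROT      -> 0 12 0 0
EQ       -> 0 12 1
SUB      -> 0 11
MUL      -> 0
PUSH -48 -> 0 -48
MUL      -> 0
PUSH 6   -> 0 6
POP      -> 0
POP      -> (empty)
PUSH 0   -> 0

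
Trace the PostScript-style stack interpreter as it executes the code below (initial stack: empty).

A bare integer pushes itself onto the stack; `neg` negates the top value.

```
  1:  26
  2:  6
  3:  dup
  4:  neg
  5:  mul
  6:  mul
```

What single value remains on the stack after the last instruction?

-936

26   26
6    26 6
dup  26 6 6
neg  26 6 -6
mul  26 -36
mul  -936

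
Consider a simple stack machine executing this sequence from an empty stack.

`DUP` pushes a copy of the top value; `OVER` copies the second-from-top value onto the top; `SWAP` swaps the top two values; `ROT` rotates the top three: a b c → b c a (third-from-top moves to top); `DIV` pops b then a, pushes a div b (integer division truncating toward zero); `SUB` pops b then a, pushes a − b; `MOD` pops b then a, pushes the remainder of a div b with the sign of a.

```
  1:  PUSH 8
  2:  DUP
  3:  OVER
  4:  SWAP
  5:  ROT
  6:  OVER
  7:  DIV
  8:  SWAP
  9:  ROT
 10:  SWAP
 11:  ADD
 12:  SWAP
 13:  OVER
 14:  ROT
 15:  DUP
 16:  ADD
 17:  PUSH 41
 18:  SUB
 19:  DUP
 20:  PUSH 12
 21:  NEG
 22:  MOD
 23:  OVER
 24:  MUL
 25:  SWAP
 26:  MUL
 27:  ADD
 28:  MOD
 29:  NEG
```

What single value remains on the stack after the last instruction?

PUSH 8  : 8
DUP     : 8 8
OVER    : 8 8 8
SWAP    : 8 8 8
ROT     : 8 8 8
OVER    : 8 8 8 8
DIV     : 8 8 1
SWAP    : 8 1 8
ROT     : 1 8 8
SWAP    : 1 8 8
ADD     : 1 16
SWAP    : 16 1
OVER    : 16 1 16
ROT     : 1 16 16
DUP     : 1 16 16 16
ADD     : 1 16 32
PUSH 41 : 1 16 32 41
SUB     : 1 16 -9
DUP     : 1 16 -9 -9
PUSH 12 : 1 16 -9 -9 12
NEG     : 1 16 -9 -9 -12
MOD     : 1 16 -9 -9
OVER    : 1 16 -9 -9 -9
MUL     : 1 16 -9 81
SWAP    : 1 16 81 -9
MUL     : 1 16 -729
ADD     : 1 -713
MOD     : 1
NEG     : -1

-1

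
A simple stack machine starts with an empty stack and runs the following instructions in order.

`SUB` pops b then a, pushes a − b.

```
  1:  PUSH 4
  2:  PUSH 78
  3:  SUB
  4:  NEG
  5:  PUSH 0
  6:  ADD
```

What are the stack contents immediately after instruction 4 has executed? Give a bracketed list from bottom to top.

[74]

PUSH 4  → [4]
PUSH 78 → [4, 78]
SUB     → [-74]
NEG     → [74]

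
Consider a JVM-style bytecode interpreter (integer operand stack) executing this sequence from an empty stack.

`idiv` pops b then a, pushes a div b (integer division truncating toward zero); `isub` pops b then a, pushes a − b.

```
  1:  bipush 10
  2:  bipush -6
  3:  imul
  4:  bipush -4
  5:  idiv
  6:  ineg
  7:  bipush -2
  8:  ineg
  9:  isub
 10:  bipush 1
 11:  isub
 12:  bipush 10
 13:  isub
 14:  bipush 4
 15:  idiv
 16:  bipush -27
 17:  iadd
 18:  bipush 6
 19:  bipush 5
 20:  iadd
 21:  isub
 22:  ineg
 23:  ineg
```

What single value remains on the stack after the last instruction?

-45

bipush 10  → [10]
bipush -6  → [10, -6]
imul       → [-60]
bipush -4  → [-60, -4]
idiv       → [15]
ineg       → [-15]
bipush -2  → [-15, -2]
ineg       → [-15, 2]
isub       → [-17]
bipush 1   → [-17, 1]
isub       → [-18]
bipush 10  → [-18, 10]
isub       → [-28]
bipush 4   → [-28, 4]
idiv       → [-7]
bipush -27 → [-7, -27]
iadd       → [-34]
bipush 6   → [-34, 6]
bipush 5   → [-34, 6, 5]
iadd       → [-34, 11]
isub       → [-45]
ineg       → [45]
ineg       → [-45]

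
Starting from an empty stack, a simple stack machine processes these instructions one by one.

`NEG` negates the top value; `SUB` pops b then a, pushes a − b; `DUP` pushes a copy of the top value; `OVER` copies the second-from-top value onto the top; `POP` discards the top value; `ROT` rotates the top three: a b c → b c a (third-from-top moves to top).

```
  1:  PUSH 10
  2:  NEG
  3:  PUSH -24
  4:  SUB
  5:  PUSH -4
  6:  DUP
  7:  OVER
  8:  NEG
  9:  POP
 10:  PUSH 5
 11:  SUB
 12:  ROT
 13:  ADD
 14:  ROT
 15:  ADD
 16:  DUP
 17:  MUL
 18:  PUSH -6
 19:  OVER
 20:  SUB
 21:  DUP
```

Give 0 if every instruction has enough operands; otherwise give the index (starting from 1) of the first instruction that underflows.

14

PUSH 10  -> [10]
NEG      -> [-10]
PUSH -24 -> [-10, -24]
SUB      -> [14]
PUSH -4  -> [14, -4]
DUP      -> [14, -4, -4]
OVER     -> [14, -4, -4, -4]
NEG      -> [14, -4, -4, 4]
POP      -> [14, -4, -4]
PUSH 5   -> [14, -4, -4, 5]
SUB      -> [14, -4, -9]
ROT      -> [-4, -9, 14]
ADD      -> [-4, 5]
ROT  — needs 3 operands, stack has 2 → underflow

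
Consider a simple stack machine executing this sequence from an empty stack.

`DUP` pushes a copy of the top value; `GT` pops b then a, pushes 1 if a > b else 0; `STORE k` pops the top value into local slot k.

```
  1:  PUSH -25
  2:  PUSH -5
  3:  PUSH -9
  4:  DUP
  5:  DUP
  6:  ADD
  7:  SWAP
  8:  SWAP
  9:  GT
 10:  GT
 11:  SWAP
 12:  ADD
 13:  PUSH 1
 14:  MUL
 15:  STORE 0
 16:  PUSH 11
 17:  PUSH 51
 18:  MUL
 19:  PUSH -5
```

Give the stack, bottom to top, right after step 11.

PUSH -25 → -25
PUSH -5  → -25 -5
PUSH -9  → -25 -5 -9
DUP      → -25 -5 -9 -9
DUP      → -25 -5 -9 -9 -9
ADD      → -25 -5 -9 -18
SWAP     → -25 -5 -18 -9
SWAP     → -25 -5 -9 -18
GT       → -25 -5 1
GT       → -25 0
SWAP     → 0 -25

[0, -25]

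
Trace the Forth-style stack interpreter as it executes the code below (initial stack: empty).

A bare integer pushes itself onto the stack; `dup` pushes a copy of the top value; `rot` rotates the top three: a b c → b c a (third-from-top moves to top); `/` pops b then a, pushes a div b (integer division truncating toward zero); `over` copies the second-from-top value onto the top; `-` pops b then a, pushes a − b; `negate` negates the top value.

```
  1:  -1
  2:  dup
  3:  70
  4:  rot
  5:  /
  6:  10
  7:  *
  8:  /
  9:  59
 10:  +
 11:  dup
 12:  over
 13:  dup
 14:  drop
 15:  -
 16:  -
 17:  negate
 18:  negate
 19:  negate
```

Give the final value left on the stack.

-1      [-1]
dup     [-1, -1]
70      [-1, -1, 70]
rot     [-1, 70, -1]
/       [-1, -70]
10      [-1, -70, 10]
*       [-1, -700]
/       [0]
59      [0, 59]
+       [59]
dup     [59, 59]
over    [59, 59, 59]
dup     [59, 59, 59, 59]
drop    [59, 59, 59]
-       [59, 0]
-       [59]
negate  [-59]
negate  [59]
negate  [-59]

-59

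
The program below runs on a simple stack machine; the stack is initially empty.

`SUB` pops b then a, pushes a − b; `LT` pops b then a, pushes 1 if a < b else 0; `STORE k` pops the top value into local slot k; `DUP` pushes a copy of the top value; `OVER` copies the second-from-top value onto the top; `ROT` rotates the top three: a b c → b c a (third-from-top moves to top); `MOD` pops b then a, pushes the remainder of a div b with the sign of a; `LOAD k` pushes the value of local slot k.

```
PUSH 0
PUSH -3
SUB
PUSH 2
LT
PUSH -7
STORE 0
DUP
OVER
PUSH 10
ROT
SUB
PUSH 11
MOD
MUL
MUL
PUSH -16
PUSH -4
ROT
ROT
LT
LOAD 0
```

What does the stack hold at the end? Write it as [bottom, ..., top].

PUSH 0    [0]
PUSH -3   [0, -3]
SUB       [3]
PUSH 2    [3, 2]
LT        [0]
PUSH -7   [0, -7]
STORE 0   [0]
DUP       [0, 0]
OVER      [0, 0, 0]
PUSH 10   [0, 0, 0, 10]
ROT       [0, 0, 10, 0]
SUB       [0, 0, 10]
PUSH 11   [0, 0, 10, 11]
MOD       [0, 0, 10]
MUL       [0, 0]
MUL       [0]
PUSH -16  [0, -16]
PUSH -4   [0, -16, -4]
ROT       [-16, -4, 0]
ROT       [-4, 0, -16]
LT        [-4, 0]
LOAD 0    [-4, 0, -7]

[-4, 0, -7]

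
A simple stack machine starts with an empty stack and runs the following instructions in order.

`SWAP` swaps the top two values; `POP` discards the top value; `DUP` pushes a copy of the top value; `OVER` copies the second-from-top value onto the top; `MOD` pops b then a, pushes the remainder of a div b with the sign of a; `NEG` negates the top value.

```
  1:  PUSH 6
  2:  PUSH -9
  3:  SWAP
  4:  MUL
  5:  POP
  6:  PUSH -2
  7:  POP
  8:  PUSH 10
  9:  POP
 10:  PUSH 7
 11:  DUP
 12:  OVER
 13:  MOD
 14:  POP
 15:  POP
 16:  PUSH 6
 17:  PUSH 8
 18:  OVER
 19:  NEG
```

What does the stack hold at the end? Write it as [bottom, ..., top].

PUSH 6  → [6]
PUSH -9 → [6, -9]
SWAP    → [-9, 6]
MUL     → [-54]
POP     → []
PUSH -2 → [-2]
POP     → []
PUSH 10 → [10]
POP     → []
PUSH 7  → [7]
DUP     → [7, 7]
OVER    → [7, 7, 7]
MOD     → [7, 0]
POP     → [7]
POP     → []
PUSH 6  → [6]
PUSH 8  → [6, 8]
OVER    → [6, 8, 6]
NEG     → [6, 8, -6]

[6, 8, -6]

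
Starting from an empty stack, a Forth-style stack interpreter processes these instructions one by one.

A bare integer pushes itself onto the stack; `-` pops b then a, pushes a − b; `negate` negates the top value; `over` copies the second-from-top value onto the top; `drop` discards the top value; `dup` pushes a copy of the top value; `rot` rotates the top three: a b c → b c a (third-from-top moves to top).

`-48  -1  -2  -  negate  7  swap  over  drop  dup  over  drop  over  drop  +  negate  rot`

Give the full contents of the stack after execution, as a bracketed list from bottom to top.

-48    → -48
-1     → -48 -1
-2     → -48 -1 -2
-      → -48 1
negate → -48 -1
7      → -48 -1 7
swap   → -48 7 -1
over   → -48 7 -1 7
drop   → -48 7 -1
dup    → -48 7 -1 -1
over   → -48 7 -1 -1 -1
drop   → -48 7 -1 -1
over   → -48 7 -1 -1 -1
drop   → -48 7 -1 -1
+      → -48 7 -2
negate → -48 7 2
rot    → 7 2 -48

[7, 2, -48]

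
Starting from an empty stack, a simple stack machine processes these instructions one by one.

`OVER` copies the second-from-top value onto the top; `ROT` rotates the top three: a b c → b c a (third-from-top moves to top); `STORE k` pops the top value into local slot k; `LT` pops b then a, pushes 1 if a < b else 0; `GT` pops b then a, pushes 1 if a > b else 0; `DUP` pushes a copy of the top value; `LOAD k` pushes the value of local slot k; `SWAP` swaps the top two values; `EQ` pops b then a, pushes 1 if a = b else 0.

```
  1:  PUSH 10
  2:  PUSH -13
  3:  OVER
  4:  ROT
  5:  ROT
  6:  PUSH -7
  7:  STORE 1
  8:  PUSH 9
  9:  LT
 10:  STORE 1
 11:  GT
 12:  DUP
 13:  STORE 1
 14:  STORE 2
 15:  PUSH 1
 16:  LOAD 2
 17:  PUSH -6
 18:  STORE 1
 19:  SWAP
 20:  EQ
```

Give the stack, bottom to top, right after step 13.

[0]

PUSH 10   [10]
PUSH -13  [10, -13]
OVER      [10, -13, 10]
ROT       [-13, 10, 10]
ROT       [10, 10, -13]
PUSH -7   [10, 10, -13, -7]
STORE 1   [10, 10, -13]
PUSH 9    [10, 10, -13, 9]
LT        [10, 10, 1]
STORE 1   [10, 10]
GT        [0]
DUP       [0, 0]
STORE 1   [0]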